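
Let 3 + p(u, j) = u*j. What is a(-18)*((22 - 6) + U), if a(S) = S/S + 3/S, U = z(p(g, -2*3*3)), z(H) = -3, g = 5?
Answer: 65/6 ≈ 10.833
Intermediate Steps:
p(u, j) = -3 + j*u (p(u, j) = -3 + u*j = -3 + j*u)
U = -3
a(S) = 1 + 3/S
a(-18)*((22 - 6) + U) = ((3 - 18)/(-18))*((22 - 6) - 3) = (-1/18*(-15))*(16 - 3) = (5/6)*13 = 65/6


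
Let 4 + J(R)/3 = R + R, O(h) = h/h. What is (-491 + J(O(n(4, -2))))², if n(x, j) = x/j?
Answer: 247009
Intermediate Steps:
O(h) = 1
J(R) = -12 + 6*R (J(R) = -12 + 3*(R + R) = -12 + 3*(2*R) = -12 + 6*R)
(-491 + J(O(n(4, -2))))² = (-491 + (-12 + 6*1))² = (-491 + (-12 + 6))² = (-491 - 6)² = (-497)² = 247009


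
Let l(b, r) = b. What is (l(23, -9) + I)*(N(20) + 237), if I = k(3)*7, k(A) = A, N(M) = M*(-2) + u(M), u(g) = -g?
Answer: 7788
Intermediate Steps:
N(M) = -3*M (N(M) = M*(-2) - M = -2*M - M = -3*M)
I = 21 (I = 3*7 = 21)
(l(23, -9) + I)*(N(20) + 237) = (23 + 21)*(-3*20 + 237) = 44*(-60 + 237) = 44*177 = 7788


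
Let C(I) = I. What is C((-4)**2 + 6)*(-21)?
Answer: -462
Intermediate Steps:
C((-4)**2 + 6)*(-21) = ((-4)**2 + 6)*(-21) = (16 + 6)*(-21) = 22*(-21) = -462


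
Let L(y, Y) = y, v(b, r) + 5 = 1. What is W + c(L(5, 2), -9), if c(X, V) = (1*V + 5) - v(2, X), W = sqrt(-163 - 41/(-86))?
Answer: 3*I*sqrt(133558)/86 ≈ 12.748*I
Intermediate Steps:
v(b, r) = -4 (v(b, r) = -5 + 1 = -4)
W = 3*I*sqrt(133558)/86 (W = sqrt(-163 - 41*(-1/86)) = sqrt(-163 + 41/86) = sqrt(-13977/86) = 3*I*sqrt(133558)/86 ≈ 12.748*I)
c(X, V) = 9 + V (c(X, V) = (1*V + 5) - 1*(-4) = (V + 5) + 4 = (5 + V) + 4 = 9 + V)
W + c(L(5, 2), -9) = 3*I*sqrt(133558)/86 + (9 - 9) = 3*I*sqrt(133558)/86 + 0 = 3*I*sqrt(133558)/86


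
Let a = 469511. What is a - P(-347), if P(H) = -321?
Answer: 469832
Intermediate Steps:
a - P(-347) = 469511 - 1*(-321) = 469511 + 321 = 469832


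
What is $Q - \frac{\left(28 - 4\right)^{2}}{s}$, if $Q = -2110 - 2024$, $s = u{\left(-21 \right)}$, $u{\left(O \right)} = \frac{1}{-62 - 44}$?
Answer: $56922$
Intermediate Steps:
$u{\left(O \right)} = - \frac{1}{106}$ ($u{\left(O \right)} = \frac{1}{-106} = - \frac{1}{106}$)
$s = - \frac{1}{106} \approx -0.009434$
$Q = -4134$ ($Q = -2110 - 2024 = -4134$)
$Q - \frac{\left(28 - 4\right)^{2}}{s} = -4134 - \frac{\left(28 - 4\right)^{2}}{- \frac{1}{106}} = -4134 - 24^{2} \left(-106\right) = -4134 - 576 \left(-106\right) = -4134 - -61056 = -4134 + 61056 = 56922$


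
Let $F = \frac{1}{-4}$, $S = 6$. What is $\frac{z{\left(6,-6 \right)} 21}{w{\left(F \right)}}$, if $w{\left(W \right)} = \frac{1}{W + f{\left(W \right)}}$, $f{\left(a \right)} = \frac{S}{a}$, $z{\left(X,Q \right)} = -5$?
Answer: $\frac{10185}{4} \approx 2546.3$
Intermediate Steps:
$F = - \frac{1}{4} \approx -0.25$
$f{\left(a \right)} = \frac{6}{a}$
$w{\left(W \right)} = \frac{1}{W + \frac{6}{W}}$
$\frac{z{\left(6,-6 \right)} 21}{w{\left(F \right)}} = \frac{\left(-5\right) 21}{\left(- \frac{1}{4}\right) \frac{1}{6 + \left(- \frac{1}{4}\right)^{2}}} = - \frac{105}{\left(- \frac{1}{4}\right) \frac{1}{6 + \frac{1}{16}}} = - \frac{105}{\left(- \frac{1}{4}\right) \frac{1}{\frac{97}{16}}} = - \frac{105}{\left(- \frac{1}{4}\right) \frac{16}{97}} = - \frac{105}{- \frac{4}{97}} = \left(-105\right) \left(- \frac{97}{4}\right) = \frac{10185}{4}$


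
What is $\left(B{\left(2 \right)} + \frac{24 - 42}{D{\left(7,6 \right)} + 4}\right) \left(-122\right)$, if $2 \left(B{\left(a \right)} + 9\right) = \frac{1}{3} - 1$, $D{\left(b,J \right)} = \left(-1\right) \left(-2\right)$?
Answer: $\frac{4514}{3} \approx 1504.7$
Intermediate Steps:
$D{\left(b,J \right)} = 2$
$B{\left(a \right)} = - \frac{28}{3}$ ($B{\left(a \right)} = -9 + \frac{\frac{1}{3} - 1}{2} = -9 + \frac{1}{2} \left(- \frac{2}{3}\right) = -9 - \frac{1}{3} = - \frac{28}{3}$)
$\left(B{\left(2 \right)} + \frac{24 - 42}{D{\left(7,6 \right)} + 4}\right) \left(-122\right) = \left(- \frac{28}{3} + \frac{24 - 42}{2 + 4}\right) \left(-122\right) = \left(- \frac{28}{3} - \frac{18}{6}\right) \left(-122\right) = \left(- \frac{28}{3} - 3\right) \left(-122\right) = \left(- \frac{37}{3}\right) \left(-122\right) = \frac{4514}{3}$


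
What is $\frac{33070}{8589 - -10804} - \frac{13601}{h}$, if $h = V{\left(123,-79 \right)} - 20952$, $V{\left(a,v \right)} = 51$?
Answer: $\frac{954960263}{405333093} \approx 2.356$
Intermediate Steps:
$h = -20901$ ($h = 51 - 20952 = -20901$)
$\frac{33070}{8589 - -10804} - \frac{13601}{h} = \frac{33070}{8589 - -10804} - \frac{13601}{-20901} = \frac{33070}{8589 + 10804} - - \frac{13601}{20901} = \frac{33070}{19393} + \frac{13601}{20901} = \frac{954960263}{405333093}$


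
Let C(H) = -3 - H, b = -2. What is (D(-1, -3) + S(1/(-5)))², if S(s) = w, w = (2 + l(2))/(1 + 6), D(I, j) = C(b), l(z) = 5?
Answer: 0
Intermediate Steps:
D(I, j) = -1 (D(I, j) = -3 - 1*(-2) = -3 + 2 = -1)
w = 1 (w = (2 + 5)/(1 + 6) = 7/7 = 7*(⅐) = 1)
S(s) = 1
(D(-1, -3) + S(1/(-5)))² = (-1 + 1)² = 0² = 0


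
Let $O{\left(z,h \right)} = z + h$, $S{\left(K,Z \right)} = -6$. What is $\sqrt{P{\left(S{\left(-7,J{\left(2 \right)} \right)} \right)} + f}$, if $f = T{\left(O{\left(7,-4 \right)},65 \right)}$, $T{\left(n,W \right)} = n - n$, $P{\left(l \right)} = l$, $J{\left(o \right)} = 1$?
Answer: $i \sqrt{6} \approx 2.4495 i$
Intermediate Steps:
$O{\left(z,h \right)} = h + z$
$T{\left(n,W \right)} = 0$
$f = 0$
$\sqrt{P{\left(S{\left(-7,J{\left(2 \right)} \right)} \right)} + f} = \sqrt{-6 + 0} = \sqrt{-6} = i \sqrt{6}$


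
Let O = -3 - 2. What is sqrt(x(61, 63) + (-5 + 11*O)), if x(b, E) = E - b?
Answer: I*sqrt(58) ≈ 7.6158*I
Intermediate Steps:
O = -5
sqrt(x(61, 63) + (-5 + 11*O)) = sqrt((63 - 1*61) + (-5 + 11*(-5))) = sqrt((63 - 61) + (-5 - 55)) = sqrt(2 - 60) = sqrt(-58) = I*sqrt(58)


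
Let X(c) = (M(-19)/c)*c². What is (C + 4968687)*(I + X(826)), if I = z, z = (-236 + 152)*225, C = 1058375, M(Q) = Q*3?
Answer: -397677604884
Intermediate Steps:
M(Q) = 3*Q
z = -18900 (z = -84*225 = -18900)
I = -18900
X(c) = -57*c (X(c) = ((3*(-19))/c)*c² = (-57/c)*c² = -57*c)
(C + 4968687)*(I + X(826)) = (1058375 + 4968687)*(-18900 - 57*826) = 6027062*(-18900 - 47082) = 6027062*(-65982) = -397677604884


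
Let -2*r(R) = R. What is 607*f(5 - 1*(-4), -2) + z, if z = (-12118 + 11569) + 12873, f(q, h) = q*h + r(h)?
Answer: 2005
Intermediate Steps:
r(R) = -R/2
f(q, h) = -h/2 + h*q (f(q, h) = q*h - h/2 = h*q - h/2 = -h/2 + h*q)
z = 12324 (z = -549 + 12873 = 12324)
607*f(5 - 1*(-4), -2) + z = 607*(-2*(-½ + (5 - 1*(-4)))) + 12324 = 607*(-2*(-½ + (5 + 4))) + 12324 = 607*(-2*(-½ + 9)) + 12324 = 607*(-2*17/2) + 12324 = 607*(-17) + 12324 = -10319 + 12324 = 2005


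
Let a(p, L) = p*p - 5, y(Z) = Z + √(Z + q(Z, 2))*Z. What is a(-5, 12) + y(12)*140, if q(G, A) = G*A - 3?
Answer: 1700 + 1680*√33 ≈ 11351.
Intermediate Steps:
q(G, A) = -3 + A*G (q(G, A) = A*G - 3 = -3 + A*G)
y(Z) = Z + Z*√(-3 + 3*Z) (y(Z) = Z + √(Z + (-3 + 2*Z))*Z = Z + √(-3 + 3*Z)*Z = Z + Z*√(-3 + 3*Z))
a(p, L) = -5 + p² (a(p, L) = p² - 5 = -5 + p²)
a(-5, 12) + y(12)*140 = (-5 + (-5)²) + (12*(1 + √(-3 + 3*12)))*140 = (-5 + 25) + (12*(1 + √(-3 + 36)))*140 = 20 + (12*(1 + √33))*140 = 20 + (12 + 12*√33)*140 = 20 + (1680 + 1680*√33) = 1700 + 1680*√33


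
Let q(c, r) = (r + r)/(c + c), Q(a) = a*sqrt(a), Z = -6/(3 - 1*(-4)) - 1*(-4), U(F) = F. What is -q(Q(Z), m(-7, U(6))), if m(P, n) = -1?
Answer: 7*sqrt(154)/484 ≈ 0.17948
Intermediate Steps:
Z = 22/7 (Z = -6/(3 + 4) + 4 = -6/7 + 4 = 22/7 ≈ 3.1429)
Q(a) = a**(3/2)
q(c, r) = r/c (q(c, r) = (2*r)/((2*c)) = (2*r)*(1/(2*c)) = r/c)
-q(Q(Z), m(-7, U(6))) = -(-1)/((22/7)**(3/2)) = -(-1)/(22*sqrt(154)/49) = -(-1)*7*sqrt(154)/484 = -(-7)*sqrt(154)/484 = 7*sqrt(154)/484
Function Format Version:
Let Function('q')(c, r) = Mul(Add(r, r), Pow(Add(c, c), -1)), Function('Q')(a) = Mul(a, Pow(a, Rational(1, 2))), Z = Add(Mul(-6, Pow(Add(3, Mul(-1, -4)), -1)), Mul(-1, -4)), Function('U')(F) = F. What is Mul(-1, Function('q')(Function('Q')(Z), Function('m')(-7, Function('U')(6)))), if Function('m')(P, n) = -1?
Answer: Mul(Rational(7, 484), Pow(154, Rational(1, 2))) ≈ 0.17948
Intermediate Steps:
Z = Rational(22, 7) (Z = Add(Mul(-6, Pow(Add(3, 4), -1)), 4) = Add(Mul(-6, Pow(7, -1)), 4) = Add(Mul(-6, Rational(1, 7)), 4) = Add(Rational(-6, 7), 4) = Rational(22, 7) ≈ 3.1429)
Function('Q')(a) = Pow(a, Rational(3, 2))
Function('q')(c, r) = Mul(r, Pow(c, -1)) (Function('q')(c, r) = Mul(Mul(2, r), Pow(Mul(2, c), -1)) = Mul(Mul(2, r), Mul(Rational(1, 2), Pow(c, -1))) = Mul(r, Pow(c, -1)))
Mul(-1, Function('q')(Function('Q')(Z), Function('m')(-7, Function('U')(6)))) = Mul(-1, Mul(-1, Pow(Pow(Rational(22, 7), Rational(3, 2)), -1))) = Mul(-1, Mul(-1, Pow(Mul(Rational(22, 49), Pow(154, Rational(1, 2))), -1))) = Mul(-1, Mul(-1, Mul(Rational(7, 484), Pow(154, Rational(1, 2))))) = Mul(-1, Mul(Rational(-7, 484), Pow(154, Rational(1, 2)))) = Mul(Rational(7, 484), Pow(154, Rational(1, 2)))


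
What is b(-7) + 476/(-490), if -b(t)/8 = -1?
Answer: 246/35 ≈ 7.0286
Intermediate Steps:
b(t) = 8 (b(t) = -8*(-1) = 8)
b(-7) + 476/(-490) = 8 + 476/(-490) = 8 + 476*(-1/490) = 8 - 34/35 = 246/35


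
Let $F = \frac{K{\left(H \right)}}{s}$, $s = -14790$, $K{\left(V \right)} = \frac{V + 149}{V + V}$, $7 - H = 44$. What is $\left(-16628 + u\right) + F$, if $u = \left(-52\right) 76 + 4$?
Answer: $- \frac{5629902212}{273615} \approx -20576.0$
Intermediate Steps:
$H = -37$ ($H = 7 - 44 = -37$)
$K{\left(V \right)} = \frac{149 + V}{2 V}$
$u = -3948$ ($u = -3952 + 4 = -3948$)
$F = \frac{28}{273615}$ ($F = \frac{\frac{1}{2} \frac{1}{-37} \left(149 - 37\right)}{-14790} = \frac{1}{2} \left(- \frac{1}{37}\right) 112 \left(- \frac{1}{14790}\right) = \left(- \frac{56}{37}\right) \left(- \frac{1}{14790}\right) = \frac{28}{273615} \approx 0.00010233$)
$\left(-16628 + u\right) + F = \left(-16628 - 3948\right) + \frac{28}{273615} = -20576 + \frac{28}{273615} = - \frac{5629902212}{273615}$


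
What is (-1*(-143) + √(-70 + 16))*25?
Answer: 3575 + 75*I*√6 ≈ 3575.0 + 183.71*I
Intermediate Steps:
(-1*(-143) + √(-70 + 16))*25 = (143 + √(-54))*25 = (143 + 3*I*√6)*25 = 3575 + 75*I*√6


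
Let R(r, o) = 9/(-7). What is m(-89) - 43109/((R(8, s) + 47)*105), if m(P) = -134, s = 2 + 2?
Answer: -686309/4800 ≈ -142.98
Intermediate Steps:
s = 4
R(r, o) = -9/7 (R(r, o) = 9*(-1/7) = -9/7)
m(-89) - 43109/((R(8, s) + 47)*105) = -134 - 43109/((-9/7 + 47)*105) = -134 - 43109/((320/7)*105) = -134 - 43109/4800 = -686309/4800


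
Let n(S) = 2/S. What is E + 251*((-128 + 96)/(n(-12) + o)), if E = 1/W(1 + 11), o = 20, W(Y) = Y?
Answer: -578185/1428 ≈ -404.89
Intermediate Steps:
E = 1/12 (E = 1/(1 + 11) = 1/12 ≈ 0.083333)
E + 251*((-128 + 96)/(n(-12) + o)) = 1/12 + 251*((-128 + 96)/(2/(-12) + 20)) = 1/12 + 251*(-32/(2*(-1/12) + 20)) = 1/12 + 251*(-32/(-⅙ + 20)) = 1/12 + 251*(-32/119/6) = 1/12 + 251*(-32*6/119) = 1/12 + 251*(-192/119) = 1/12 - 48192/119 = -578185/1428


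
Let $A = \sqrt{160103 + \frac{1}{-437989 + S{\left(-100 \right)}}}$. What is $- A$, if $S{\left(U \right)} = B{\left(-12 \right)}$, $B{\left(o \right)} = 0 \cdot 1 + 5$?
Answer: $- \frac{\sqrt{1919534748056274}}{109496} \approx -400.13$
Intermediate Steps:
$B{\left(o \right)} = 5$ ($B{\left(o \right)} = 0 + 5 = 5$)
$S{\left(U \right)} = 5$
$A = \frac{\sqrt{1919534748056274}}{109496}$ ($A = \sqrt{160103 + \frac{1}{-437989 + 5}} = \sqrt{160103 + \frac{1}{-437984}} = \sqrt{160103 - \frac{1}{437984}} = \sqrt{\frac{70122552351}{437984}} = \frac{\sqrt{1919534748056274}}{109496} \approx 400.13$)
$- A = - \frac{\sqrt{1919534748056274}}{109496}$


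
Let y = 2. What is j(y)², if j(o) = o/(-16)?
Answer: 1/64 ≈ 0.015625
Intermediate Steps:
j(o) = -o/16 (j(o) = o*(-1/16) = -o/16)
j(y)² = (-1/16*2)² = (-⅛)² = 1/64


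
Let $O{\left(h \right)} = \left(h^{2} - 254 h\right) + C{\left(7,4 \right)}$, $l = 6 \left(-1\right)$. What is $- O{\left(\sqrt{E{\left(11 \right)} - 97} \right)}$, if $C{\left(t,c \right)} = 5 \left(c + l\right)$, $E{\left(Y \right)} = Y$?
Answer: $96 + 254 i \sqrt{86} \approx 96.0 + 2355.5 i$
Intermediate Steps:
$l = -6$
$C{\left(t,c \right)} = -30 + 5 c$ ($C{\left(t,c \right)} = 5 \left(c - 6\right) = 5 \left(-6 + c\right) = -30 + 5 c$)
$O{\left(h \right)} = -10 + h^{2} - 254 h$ ($O{\left(h \right)} = \left(h^{2} - 254 h\right) + \left(-30 + 5 \cdot 4\right) = \left(h^{2} - 254 h\right) + \left(-30 + 20\right) = \left(h^{2} - 254 h\right) - 10 = -10 + h^{2} - 254 h$)
$- O{\left(\sqrt{E{\left(11 \right)} - 97} \right)} = - (-10 + \left(\sqrt{11 - 97}\right)^{2} - 254 \sqrt{11 - 97}) = - (-10 + \left(\sqrt{-86}\right)^{2} - 254 \sqrt{-86}) = - (-10 + \left(i \sqrt{86}\right)^{2} - 254 i \sqrt{86}) = - (-10 - 86 - 254 i \sqrt{86}) = - (-96 - 254 i \sqrt{86}) = 96 + 254 i \sqrt{86}$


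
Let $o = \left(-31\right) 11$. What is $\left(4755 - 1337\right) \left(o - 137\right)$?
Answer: $-1633804$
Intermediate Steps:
$o = -341$
$\left(4755 - 1337\right) \left(o - 137\right) = \left(4755 - 1337\right) \left(-341 - 137\right) = \left(4755 - 1337\right) \left(-478\right) = 3418 \left(-478\right) = -1633804$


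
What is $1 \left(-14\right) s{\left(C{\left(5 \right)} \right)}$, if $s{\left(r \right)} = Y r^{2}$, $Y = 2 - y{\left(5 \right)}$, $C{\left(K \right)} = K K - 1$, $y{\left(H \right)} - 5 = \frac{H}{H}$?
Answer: $32256$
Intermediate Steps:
$y{\left(H \right)} = 6$ ($y{\left(H \right)} = 5 + \frac{H}{H} = 5 + 1 = 6$)
$C{\left(K \right)} = -1 + K^{2}$ ($C{\left(K \right)} = K^{2} - 1 = -1 + K^{2}$)
$Y = -4$ ($Y = 2 - 6 = -4$)
$s{\left(r \right)} = - 4 r^{2}$
$1 \left(-14\right) s{\left(C{\left(5 \right)} \right)} = 1 \left(-14\right) \left(- 4 \left(-1 + 5^{2}\right)^{2}\right) = - 14 \left(- 4 \left(-1 + 25\right)^{2}\right) = - 14 \left(- 4 \cdot 24^{2}\right) = - 14 \left(\left(-4\right) 576\right) = \left(-14\right) \left(-2304\right) = 32256$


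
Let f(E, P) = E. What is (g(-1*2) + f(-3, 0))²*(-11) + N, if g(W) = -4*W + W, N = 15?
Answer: -84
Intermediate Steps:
g(W) = -3*W
(g(-1*2) + f(-3, 0))²*(-11) + N = (-(-3)*2 - 3)²*(-11) + 15 = (-3*(-2) - 3)²*(-11) + 15 = (6 - 3)²*(-11) + 15 = 3²*(-11) + 15 = 9*(-11) + 15 = -99 + 15 = -84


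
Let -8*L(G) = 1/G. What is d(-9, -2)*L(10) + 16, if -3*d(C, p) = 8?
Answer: 481/30 ≈ 16.033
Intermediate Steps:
L(G) = -1/(8*G)
d(C, p) = -8/3 (d(C, p) = -1/3*8 = -8/3)
d(-9, -2)*L(10) + 16 = -(-1)/(3*10) + 16 = -8/3*(-1/80) + 16 = 1/30 + 16 = 481/30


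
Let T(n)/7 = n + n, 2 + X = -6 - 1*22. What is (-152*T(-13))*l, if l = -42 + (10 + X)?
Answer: -1715168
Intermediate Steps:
X = -30 (X = -2 + (-6 - 1*22) = -2 + (-6 - 22) = -2 - 28 = -30)
T(n) = 14*n (T(n) = 7*(n + n) = 7*(2*n) = 14*n)
l = -62 (l = -42 + (10 - 30) = -42 - 20 = -62)
(-152*T(-13))*l = -2128*(-13)*(-62) = -152*(-182)*(-62) = 27664*(-62) = -1715168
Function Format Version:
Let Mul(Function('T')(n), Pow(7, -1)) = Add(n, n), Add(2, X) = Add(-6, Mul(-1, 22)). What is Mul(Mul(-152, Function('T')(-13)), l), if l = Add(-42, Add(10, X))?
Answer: -1715168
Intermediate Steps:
X = -30 (X = Add(-2, Add(-6, Mul(-1, 22))) = Add(-2, Add(-6, -22)) = Add(-2, -28) = -30)
Function('T')(n) = Mul(14, n) (Function('T')(n) = Mul(7, Add(n, n)) = Mul(7, Mul(2, n)) = Mul(14, n))
l = -62 (l = Add(-42, Add(10, -30)) = Add(-42, -20) = -62)
Mul(Mul(-152, Function('T')(-13)), l) = Mul(Mul(-152, Mul(14, -13)), -62) = Mul(Mul(-152, -182), -62) = Mul(27664, -62) = -1715168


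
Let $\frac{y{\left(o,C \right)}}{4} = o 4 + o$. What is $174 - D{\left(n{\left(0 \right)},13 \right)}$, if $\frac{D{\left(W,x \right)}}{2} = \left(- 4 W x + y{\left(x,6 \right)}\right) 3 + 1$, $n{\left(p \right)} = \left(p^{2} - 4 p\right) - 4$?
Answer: $-2636$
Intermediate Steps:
$y{\left(o,C \right)} = 20 o$ ($y{\left(o,C \right)} = 4 \left(o 4 + o\right) = 4 \left(4 o + o\right) = 4 \cdot 5 o = 20 o$)
$n{\left(p \right)} = -4 + p^{2} - 4 p$
$D{\left(W,x \right)} = 2 + 120 x - 24 W x$ ($D{\left(W,x \right)} = 2 \left(\left(- 4 W x + 20 x\right) 3 + 1\right) = 2 \left(\left(20 x - 4 W x\right) 3 + 1\right) = 2 \left(\left(60 x - 12 W x\right) + 1\right) = 2 \left(1 + 60 x - 12 W x\right) = 2 + 120 x - 24 W x$)
$174 - D{\left(n{\left(0 \right)},13 \right)} = 174 - \left(2 + 120 \cdot 13 - 24 \left(-4 + 0^{2} - 0\right) 13\right) = 174 - \left(2 + 1560 - 24 \left(-4 + 0 + 0\right) 13\right) = 174 - \left(2 + 1560 - \left(-96\right) 13\right) = 174 - \left(2 + 1560 + 1248\right) = 174 - 2810 = -2636$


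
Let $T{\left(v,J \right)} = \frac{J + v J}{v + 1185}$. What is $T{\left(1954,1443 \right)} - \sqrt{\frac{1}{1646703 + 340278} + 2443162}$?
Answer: $\frac{2821065}{3139} - \frac{\sqrt{9645831997871996463}}{1986981} \approx -664.35$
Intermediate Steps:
$T{\left(v,J \right)} = \frac{J + J v}{1185 + v}$
$T{\left(1954,1443 \right)} - \sqrt{\frac{1}{1646703 + 340278} + 2443162} = \frac{1443 \left(1 + 1954\right)}{1185 + 1954} - \sqrt{\frac{1}{1646703 + 340278} + 2443162} = 1443 \cdot \frac{1}{3139} \cdot 1955 - \sqrt{\frac{1}{1986981} + 2443162} = \frac{2821065}{3139} - \sqrt{\frac{4854516473923}{1986981}} = \frac{2821065}{3139} - \frac{\sqrt{9645831997871996463}}{1986981}$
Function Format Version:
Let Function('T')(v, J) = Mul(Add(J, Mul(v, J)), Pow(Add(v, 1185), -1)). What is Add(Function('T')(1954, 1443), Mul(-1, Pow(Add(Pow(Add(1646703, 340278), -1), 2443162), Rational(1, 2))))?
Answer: Add(Rational(2821065, 3139), Mul(Rational(-1, 1986981), Pow(9645831997871996463, Rational(1, 2)))) ≈ -664.35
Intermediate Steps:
Function('T')(v, J) = Mul(Pow(Add(1185, v), -1), Add(J, Mul(J, v))) (Function('T')(v, J) = Mul(Add(J, Mul(J, v)), Pow(Add(1185, v), -1)) = Mul(Pow(Add(1185, v), -1), Add(J, Mul(J, v))))
Add(Function('T')(1954, 1443), Mul(-1, Pow(Add(Pow(Add(1646703, 340278), -1), 2443162), Rational(1, 2)))) = Add(Mul(1443, Pow(Add(1185, 1954), -1), Add(1, 1954)), Mul(-1, Pow(Add(Pow(Add(1646703, 340278), -1), 2443162), Rational(1, 2)))) = Add(Mul(1443, Pow(3139, -1), 1955), Mul(-1, Pow(Add(Pow(1986981, -1), 2443162), Rational(1, 2)))) = Add(Mul(1443, Rational(1, 3139), 1955), Mul(-1, Pow(Add(Rational(1, 1986981), 2443162), Rational(1, 2)))) = Add(Rational(2821065, 3139), Mul(-1, Pow(Rational(4854516473923, 1986981), Rational(1, 2)))) = Add(Rational(2821065, 3139), Mul(-1, Mul(Rational(1, 1986981), Pow(9645831997871996463, Rational(1, 2))))) = Add(Rational(2821065, 3139), Mul(Rational(-1, 1986981), Pow(9645831997871996463, Rational(1, 2))))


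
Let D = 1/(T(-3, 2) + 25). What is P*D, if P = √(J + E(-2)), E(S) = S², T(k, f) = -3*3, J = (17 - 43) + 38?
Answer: ¼ ≈ 0.25000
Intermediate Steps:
J = 12 (J = -26 + 38 = 12)
T(k, f) = -9
P = 4 (P = √(12 + (-2)²) = √(12 + 4) = √16 = 4)
D = 1/16 (D = 1/(-9 + 25) = 1/16 ≈ 0.062500)
P*D = 4*(1/16) = ¼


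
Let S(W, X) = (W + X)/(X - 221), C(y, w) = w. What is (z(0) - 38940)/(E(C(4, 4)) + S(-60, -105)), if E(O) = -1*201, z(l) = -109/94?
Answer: 596656447/3071967 ≈ 194.23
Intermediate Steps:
z(l) = -109/94 (z(l) = -109*1/94 = -109/94)
S(W, X) = (W + X)/(-221 + X)
E(O) = -201
(z(0) - 38940)/(E(C(4, 4)) + S(-60, -105)) = (-109/94 - 38940)/(-201 + (-60 - 105)/(-221 - 105)) = -3660469/(94*(-201 - 165/(-326))) = -3660469/(94*(-201 - 1/326*(-165))) = -3660469/(94*(-201 + 165/326)) = -3660469/(94*(-65361/326)) = -3660469/94*(-326/65361) = 596656447/3071967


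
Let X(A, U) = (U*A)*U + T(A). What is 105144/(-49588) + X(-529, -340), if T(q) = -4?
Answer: -758106378674/12397 ≈ -6.1152e+7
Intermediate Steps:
X(A, U) = -4 + A*U**2 (X(A, U) = (U*A)*U - 4 = (A*U)*U - 4 = A*U**2 - 4 = -4 + A*U**2)
105144/(-49588) + X(-529, -340) = 105144/(-49588) + (-4 - 529*(-340)**2) = 105144*(-1/49588) + (-4 - 529*115600) = -26286/12397 + (-4 - 61152400) = -26286/12397 - 61152404 = -758106378674/12397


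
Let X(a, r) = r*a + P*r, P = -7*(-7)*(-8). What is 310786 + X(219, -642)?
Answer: 421852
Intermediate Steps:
P = -392 (P = 49*(-8) = -392)
X(a, r) = -392*r + a*r (X(a, r) = r*a - 392*r = a*r - 392*r = -392*r + a*r)
310786 + X(219, -642) = 310786 - 642*(-392 + 219) = 310786 - 642*(-173) = 310786 + 111066 = 421852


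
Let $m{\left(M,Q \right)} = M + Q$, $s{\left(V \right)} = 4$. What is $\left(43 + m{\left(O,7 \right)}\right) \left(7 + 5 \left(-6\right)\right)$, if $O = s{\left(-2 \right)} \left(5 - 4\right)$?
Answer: $-1242$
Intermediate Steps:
$O = 4$ ($O = 4 \left(5 - 4\right) = 4 \cdot 1 = 4$)
$\left(43 + m{\left(O,7 \right)}\right) \left(7 + 5 \left(-6\right)\right) = \left(43 + \left(4 + 7\right)\right) \left(7 + 5 \left(-6\right)\right) = \left(43 + 11\right) \left(7 - 30\right) = 54 \left(-23\right) = -1242$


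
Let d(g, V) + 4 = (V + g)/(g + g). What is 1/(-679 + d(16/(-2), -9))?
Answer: -16/10911 ≈ -0.0014664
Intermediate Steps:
d(g, V) = -4 + (V + g)/(2*g) (d(g, V) = -4 + (V + g)/(g + g) = -4 + (V + g)/((2*g)) = -4 + (V + g)*(1/(2*g)) = -4 + (V + g)/(2*g))
1/(-679 + d(16/(-2), -9)) = 1/(-679 + (-9 - 112/(-2))/(2*((16/(-2))))) = 1/(-679 + (-9 - 112*(-1)/2)/(2*((16*(-1/2))))) = 1/(-679 + (1/2)*(-9 - 7*(-8))/(-8)) = 1/(-679 + (1/2)*(-1/8)*(-9 + 56)) = 1/(-679 + (1/2)*(-1/8)*47) = 1/(-679 - 47/16) = 1/(-10911/16) = -16/10911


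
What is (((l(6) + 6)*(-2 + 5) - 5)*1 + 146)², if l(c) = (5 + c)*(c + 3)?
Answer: 207936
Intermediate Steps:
l(c) = (3 + c)*(5 + c) (l(c) = (5 + c)*(3 + c) = (3 + c)*(5 + c))
(((l(6) + 6)*(-2 + 5) - 5)*1 + 146)² = ((((15 + 6² + 8*6) + 6)*(-2 + 5) - 5)*1 + 146)² = ((((15 + 36 + 48) + 6)*3 - 5)*1 + 146)² = (((99 + 6)*3 - 5)*1 + 146)² = ((105*3 - 5)*1 + 146)² = ((315 - 5)*1 + 146)² = (310*1 + 146)² = (310 + 146)² = 456² = 207936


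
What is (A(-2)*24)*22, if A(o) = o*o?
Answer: 2112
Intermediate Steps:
A(o) = o**2
(A(-2)*24)*22 = ((-2)**2*24)*22 = (4*24)*22 = 96*22 = 2112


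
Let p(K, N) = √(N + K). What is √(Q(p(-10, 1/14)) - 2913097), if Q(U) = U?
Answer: √(-570967012 + 14*I*√1946)/14 ≈ 0.00092307 + 1706.8*I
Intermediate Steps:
p(K, N) = √(K + N)
√(Q(p(-10, 1/14)) - 2913097) = √(√(-10 + 1/14) - 2913097) = √(√(-139/14) - 2913097) = √(I*√1946/14 - 2913097) = √(-2913097 + I*√1946/14)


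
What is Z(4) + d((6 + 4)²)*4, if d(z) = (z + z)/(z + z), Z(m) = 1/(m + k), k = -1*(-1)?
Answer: 21/5 ≈ 4.2000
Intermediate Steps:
k = 1
Z(m) = 1/(1 + m) (Z(m) = 1/(m + 1) = 1/(1 + m))
d(z) = 1 (d(z) = (2*z)/((2*z)) = (2*z)*(1/(2*z)) = 1)
Z(4) + d((6 + 4)²)*4 = 1/(1 + 4) + 1*4 = 1/5 + 4 = ⅕ + 4 = 21/5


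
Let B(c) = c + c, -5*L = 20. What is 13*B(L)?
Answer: -104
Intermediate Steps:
L = -4 (L = -1/5*20 = -4)
B(c) = 2*c
13*B(L) = 13*(2*(-4)) = 13*(-8) = -104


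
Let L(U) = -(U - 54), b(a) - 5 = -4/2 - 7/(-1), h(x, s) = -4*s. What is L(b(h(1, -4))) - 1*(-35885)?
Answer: 35929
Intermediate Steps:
b(a) = 10 (b(a) = 5 + (-4/2 - 7/(-1)) = 5 + (-4*½ - 7*(-1)) = 5 + (-2 + 7) = 5 + 5 = 10)
L(U) = 54 - U (L(U) = -(-54 + U) = 54 - U)
L(b(h(1, -4))) - 1*(-35885) = (54 - 1*10) - 1*(-35885) = (54 - 10) + 35885 = 44 + 35885 = 35929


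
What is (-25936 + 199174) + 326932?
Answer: 500170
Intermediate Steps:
(-25936 + 199174) + 326932 = 173238 + 326932 = 500170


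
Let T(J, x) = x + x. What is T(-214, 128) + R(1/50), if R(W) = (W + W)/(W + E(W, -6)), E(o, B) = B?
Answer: 76542/299 ≈ 255.99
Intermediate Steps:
T(J, x) = 2*x
R(W) = 2*W/(-6 + W) (R(W) = (W + W)/(W - 6) = (2*W)/(-6 + W) = 2*W/(-6 + W))
T(-214, 128) + R(1/50) = 2*128 + 2/(50*(-6 + 1/50)) = 256 + 2*(1/50)/(-6 + 1/50) = 256 + 2*(1/50)/(-299/50) = 256 + 2*(1/50)*(-50/299) = 256 - 2/299 = 76542/299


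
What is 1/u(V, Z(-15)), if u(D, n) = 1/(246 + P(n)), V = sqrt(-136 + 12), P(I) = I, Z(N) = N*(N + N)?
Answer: 696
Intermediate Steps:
Z(N) = 2*N**2 (Z(N) = N*(2*N) = 2*N**2)
V = 2*I*sqrt(31) (V = sqrt(-124) = 2*I*sqrt(31) ≈ 11.136*I)
u(D, n) = 1/(246 + n)
1/u(V, Z(-15)) = 1/(1/(246 + 2*(-15)**2)) = 1/(1/(246 + 2*225)) = 1/(1/(246 + 450)) = 1/(1/696) = 696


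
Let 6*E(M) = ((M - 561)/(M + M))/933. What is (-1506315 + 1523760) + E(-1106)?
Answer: 216017528987/12382776 ≈ 17445.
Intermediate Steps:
E(M) = (-561 + M)/(11196*M) (E(M) = (((M - 561)/(M + M))/933)/6 = (((-561 + M)/((2*M)))*(1/933))/6 = (((-561 + M)*(1/(2*M)))*(1/933))/6 = (((-561 + M)/(2*M))*(1/933))/6 = ((-561 + M)/(1866*M))/6 = (-561 + M)/(11196*M))
(-1506315 + 1523760) + E(-1106) = (-1506315 + 1523760) + (1/11196)*(-561 - 1106)/(-1106) = 17445 + (1/11196)*(-1/1106)*(-1667) = 17445 + 1667/12382776 = 216017528987/12382776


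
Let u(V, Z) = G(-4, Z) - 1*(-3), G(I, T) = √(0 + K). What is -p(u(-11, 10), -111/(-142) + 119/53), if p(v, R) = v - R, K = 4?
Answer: -14849/7526 ≈ -1.9730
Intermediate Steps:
G(I, T) = 2 (G(I, T) = √(0 + 4) = √4 = 2)
u(V, Z) = 5 (u(V, Z) = 2 - 1*(-3) = 2 + 3 = 5)
-p(u(-11, 10), -111/(-142) + 119/53) = -(5 - (-111/(-142) + 119/53)) = -(5 - (-111*(-1/142) + 119*(1/53))) = -(5 - (111/142 + 119/53)) = -(5 - 1*22781/7526) = -(5 - 22781/7526) = -1*14849/7526 = -14849/7526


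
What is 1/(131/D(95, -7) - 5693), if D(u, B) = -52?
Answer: -52/296167 ≈ -0.00017558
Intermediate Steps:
1/(131/D(95, -7) - 5693) = 1/(131/(-52) - 5693) = 1/(131*(-1/52) - 5693) = 1/(-131/52 - 5693) = 1/(-296167/52) = -52/296167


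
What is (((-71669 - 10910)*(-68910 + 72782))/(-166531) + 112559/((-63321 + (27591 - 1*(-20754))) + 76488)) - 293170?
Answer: -2983445345198755/10243654872 ≈ -2.9125e+5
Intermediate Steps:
(((-71669 - 10910)*(-68910 + 72782))/(-166531) + 112559/((-63321 + (27591 - 1*(-20754))) + 76488)) - 293170 = (-82579*3872*(-1/166531) + 112559/((-63321 + (27591 + 20754)) + 76488)) - 293170 = (-319745888*(-1/166531) + 112559/((-63321 + 48345) + 76488)) - 293170 = (319745888/166531 + 112559/(-14976 + 76488)) - 293170 = (319745888/166531 + 112559/61512) - 293170 = 19686953625485/10243654872 - 293170 = -2983445345198755/10243654872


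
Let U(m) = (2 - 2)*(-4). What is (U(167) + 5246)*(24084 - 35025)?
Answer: -57396486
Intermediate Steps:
U(m) = 0 (U(m) = 0*(-4) = 0)
(U(167) + 5246)*(24084 - 35025) = (0 + 5246)*(24084 - 35025) = 5246*(-10941) = -57396486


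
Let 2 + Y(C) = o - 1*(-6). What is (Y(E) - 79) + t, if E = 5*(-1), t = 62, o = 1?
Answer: -12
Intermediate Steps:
E = -5
Y(C) = 5 (Y(C) = -2 + (1 - 1*(-6)) = -2 + (1 + 6) = -2 + 7 = 5)
(Y(E) - 79) + t = (5 - 79) + 62 = -74 + 62 = -12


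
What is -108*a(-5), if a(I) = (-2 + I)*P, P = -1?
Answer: -756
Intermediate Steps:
a(I) = 2 - I (a(I) = (-2 + I)*(-1) = 2 - I)
-108*a(-5) = -108*(2 - 1*(-5)) = -108*(2 + 5) = -108*7 = -756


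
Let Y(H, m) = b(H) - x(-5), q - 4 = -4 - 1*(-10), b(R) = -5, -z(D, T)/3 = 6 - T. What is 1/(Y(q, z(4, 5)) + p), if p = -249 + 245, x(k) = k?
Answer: -¼ ≈ -0.25000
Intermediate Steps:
z(D, T) = -18 + 3*T (z(D, T) = -3*(6 - T) = -18 + 3*T)
p = -4
q = 10 (q = 4 + (-4 - 1*(-10)) = 4 + (-4 + 10) = 4 + 6 = 10)
Y(H, m) = 0 (Y(H, m) = -5 - 1*(-5) = -5 + 5 = 0)
1/(Y(q, z(4, 5)) + p) = 1/(0 - 4) = 1/(-4) = -¼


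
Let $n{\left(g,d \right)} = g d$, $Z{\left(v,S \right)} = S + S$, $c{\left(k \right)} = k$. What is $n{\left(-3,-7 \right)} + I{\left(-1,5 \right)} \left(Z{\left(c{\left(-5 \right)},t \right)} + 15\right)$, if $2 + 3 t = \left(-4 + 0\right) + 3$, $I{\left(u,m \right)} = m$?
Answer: $86$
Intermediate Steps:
$t = -1$ ($t = - \frac{2}{3} + \frac{\left(-4 + 0\right) + 3}{3} = - \frac{2}{3} + \frac{-4 + 3}{3} = - \frac{2}{3} + \frac{1}{3} \left(-1\right) = - \frac{2}{3} - \frac{1}{3} = -1$)
$Z{\left(v,S \right)} = 2 S$
$n{\left(g,d \right)} = d g$
$n{\left(-3,-7 \right)} + I{\left(-1,5 \right)} \left(Z{\left(c{\left(-5 \right)},t \right)} + 15\right) = \left(-7\right) \left(-3\right) + 5 \left(2 \left(-1\right) + 15\right) = 21 + 5 \left(-2 + 15\right) = 21 + 5 \cdot 13 = 21 + 65 = 86$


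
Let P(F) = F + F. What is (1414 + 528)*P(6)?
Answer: 23304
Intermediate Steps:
P(F) = 2*F
(1414 + 528)*P(6) = (1414 + 528)*(2*6) = 1942*12 = 23304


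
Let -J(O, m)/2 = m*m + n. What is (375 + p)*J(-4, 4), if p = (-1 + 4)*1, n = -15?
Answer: -756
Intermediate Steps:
p = 3 (p = 3*1 = 3)
J(O, m) = 30 - 2*m**2 (J(O, m) = -2*(m*m - 15) = -2*(m**2 - 15) = -2*(-15 + m**2) = 30 - 2*m**2)
(375 + p)*J(-4, 4) = (375 + 3)*(30 - 2*4**2) = 378*(30 - 2*16) = 378*(30 - 32) = 378*(-2) = -756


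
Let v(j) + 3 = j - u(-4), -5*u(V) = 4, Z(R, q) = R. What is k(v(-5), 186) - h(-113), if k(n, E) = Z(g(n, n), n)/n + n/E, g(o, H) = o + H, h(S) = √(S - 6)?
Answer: 304/155 - I*√119 ≈ 1.9613 - 10.909*I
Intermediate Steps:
h(S) = √(-6 + S)
g(o, H) = H + o
u(V) = -⅘ (u(V) = -⅕*4 = -⅘)
v(j) = -11/5 + j (v(j) = -3 + (j - 1*(-⅘)) = -3 + (j + ⅘) = -3 + (⅘ + j) = -11/5 + j)
k(n, E) = 2 + n/E (k(n, E) = (n + n)/n + n/E = (2*n)/n + n/E = 2 + n/E)
k(v(-5), 186) - h(-113) = (2 + (-11/5 - 5)/186) - √(-6 - 113) = (2 - 36/5*1/186) - √(-119) = (2 - 6/155) - I*√119 = 304/155 - I*√119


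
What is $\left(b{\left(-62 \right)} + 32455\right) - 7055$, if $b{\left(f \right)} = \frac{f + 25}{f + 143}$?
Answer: $\frac{2057363}{81} \approx 25400.0$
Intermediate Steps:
$b{\left(f \right)} = \frac{25 + f}{143 + f}$
$\left(b{\left(-62 \right)} + 32455\right) - 7055 = \left(\frac{25 - 62}{143 - 62} + 32455\right) - 7055 = \left(\frac{1}{81} \left(-37\right) + 32455\right) - 7055 = \left(- \frac{37}{81} + 32455\right) - 7055 = \frac{2628818}{81} - 7055 = \frac{2057363}{81}$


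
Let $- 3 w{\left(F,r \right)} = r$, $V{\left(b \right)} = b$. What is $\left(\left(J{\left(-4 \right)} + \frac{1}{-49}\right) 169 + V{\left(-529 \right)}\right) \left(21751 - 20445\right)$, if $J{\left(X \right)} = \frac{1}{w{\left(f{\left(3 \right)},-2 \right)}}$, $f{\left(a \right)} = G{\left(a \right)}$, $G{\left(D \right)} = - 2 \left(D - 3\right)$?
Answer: $- \frac{17851061}{49} \approx -3.6431 \cdot 10^{5}$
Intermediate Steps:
$G{\left(D \right)} = 6 - 2 D$ ($G{\left(D \right)} = - 2 \left(-3 + D\right) = 6 - 2 D$)
$f{\left(a \right)} = 6 - 2 a$
$w{\left(F,r \right)} = - \frac{r}{3}$
$J{\left(X \right)} = \frac{3}{2}$ ($J{\left(X \right)} = \frac{1}{\left(- \frac{1}{3}\right) \left(-2\right)} = \frac{1}{\frac{2}{3}} = \frac{3}{2}$)
$\left(\left(J{\left(-4 \right)} + \frac{1}{-49}\right) 169 + V{\left(-529 \right)}\right) \left(21751 - 20445\right) = \left(\left(\frac{3}{2} + \frac{1}{-49}\right) 169 - 529\right) \left(21751 - 20445\right) = \left(\left(\frac{3}{2} - \frac{1}{49}\right) 169 - 529\right) 1306 = \left(\frac{145}{98} \cdot 169 - 529\right) 1306 = \left(\frac{24505}{98} - 529\right) 1306 = \left(- \frac{27337}{98}\right) 1306 = - \frac{17851061}{49}$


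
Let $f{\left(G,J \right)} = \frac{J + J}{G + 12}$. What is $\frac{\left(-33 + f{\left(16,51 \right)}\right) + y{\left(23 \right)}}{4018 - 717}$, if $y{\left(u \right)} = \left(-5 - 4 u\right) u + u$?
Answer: $- \frac{31323}{46214} \approx -0.67778$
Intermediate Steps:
$f{\left(G,J \right)} = \frac{2 J}{12 + G}$
$y{\left(u \right)} = u + u \left(-5 - 4 u\right)$ ($y{\left(u \right)} = u \left(-5 - 4 u\right) + u = u + u \left(-5 - 4 u\right)$)
$\frac{\left(-33 + f{\left(16,51 \right)}\right) + y{\left(23 \right)}}{4018 - 717} = \frac{\left(-33 + 2 \cdot 51 \frac{1}{12 + 16}\right) - 92 \left(1 + 23\right)}{4018 - 717} = \frac{\left(-33 + 2 \cdot 51 \cdot \frac{1}{28}\right) - 92 \cdot 24}{3301} = \left(\left(-33 + 2 \cdot 51 \cdot \frac{1}{28}\right) - 2208\right) \frac{1}{3301} = \left(\left(-33 + \frac{51}{14}\right) - 2208\right) \frac{1}{3301} = \left(- \frac{411}{14} - 2208\right) \frac{1}{3301} = \left(- \frac{31323}{14}\right) \frac{1}{3301} = - \frac{31323}{46214}$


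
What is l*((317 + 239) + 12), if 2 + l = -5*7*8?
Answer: -160176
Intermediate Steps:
l = -282 (l = -2 - 5*7*8 = -2 - 35*8 = -2 - 280 = -282)
l*((317 + 239) + 12) = -282*((317 + 239) + 12) = -282*(556 + 12) = -282*568 = -160176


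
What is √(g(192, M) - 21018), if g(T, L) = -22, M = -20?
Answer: 4*I*√1315 ≈ 145.05*I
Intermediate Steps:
√(g(192, M) - 21018) = √(-22 - 21018) = √(-21040) = 4*I*√1315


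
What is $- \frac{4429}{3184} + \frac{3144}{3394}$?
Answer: $- \frac{2510765}{5403248} \approx -0.46468$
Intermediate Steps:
$- \frac{4429}{3184} + \frac{3144}{3394} = \left(-4429\right) \frac{1}{3184} + 3144 \cdot \frac{1}{3394} = - \frac{4429}{3184} + \frac{1572}{1697} = - \frac{2510765}{5403248}$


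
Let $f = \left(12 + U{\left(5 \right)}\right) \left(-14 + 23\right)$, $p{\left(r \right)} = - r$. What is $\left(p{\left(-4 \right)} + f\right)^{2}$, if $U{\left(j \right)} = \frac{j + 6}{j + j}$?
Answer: $\frac{1485961}{100} \approx 14860.0$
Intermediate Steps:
$U{\left(j \right)} = \frac{6 + j}{2 j}$
$f = \frac{1179}{10}$ ($f = \left(12 + \frac{6 + 5}{2 \cdot 5}\right) \left(-14 + 23\right) = \left(12 + \frac{1}{2} \cdot \frac{1}{5} \cdot 11\right) 9 = \left(12 + \frac{11}{10}\right) 9 = \frac{131}{10} \cdot 9 = \frac{1179}{10} \approx 117.9$)
$\left(p{\left(-4 \right)} + f\right)^{2} = \left(\left(-1\right) \left(-4\right) + \frac{1179}{10}\right)^{2} = \left(4 + \frac{1179}{10}\right)^{2} = \left(\frac{1219}{10}\right)^{2} = \frac{1485961}{100}$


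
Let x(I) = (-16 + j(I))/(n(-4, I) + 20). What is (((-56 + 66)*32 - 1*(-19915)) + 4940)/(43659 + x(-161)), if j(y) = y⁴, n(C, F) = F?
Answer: -1183225/221914102 ≈ -0.0053319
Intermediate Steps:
x(I) = (-16 + I⁴)/(20 + I) (x(I) = (-16 + I⁴)/(I + 20) = (-16 + I⁴)/(20 + I))
(((-56 + 66)*32 - 1*(-19915)) + 4940)/(43659 + x(-161)) = (((-56 + 66)*32 - 1*(-19915)) + 4940)/(43659 + (-16 + (-161)⁴)/(20 - 161)) = ((10*32 + 19915) + 4940)/(43659 + (-16 + 671898241)/(-141)) = ((320 + 19915) + 4940)/(43659 - 1/141*671898225) = (20235 + 4940)/(43659 - 223966075/47) = 25175/(-221914102/47) = 25175*(-47/221914102) = -1183225/221914102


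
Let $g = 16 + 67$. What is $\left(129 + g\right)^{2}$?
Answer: $44944$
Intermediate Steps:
$g = 83$
$\left(129 + g\right)^{2} = \left(129 + 83\right)^{2} = 212^{2} = 44944$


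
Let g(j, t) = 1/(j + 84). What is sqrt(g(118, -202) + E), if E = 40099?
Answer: sqrt(1636199798)/202 ≈ 200.25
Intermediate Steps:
g(j, t) = 1/(84 + j)
sqrt(g(118, -202) + E) = sqrt(1/(84 + 118) + 40099) = sqrt(1/202 + 40099) = sqrt(8099999/202) = sqrt(1636199798)/202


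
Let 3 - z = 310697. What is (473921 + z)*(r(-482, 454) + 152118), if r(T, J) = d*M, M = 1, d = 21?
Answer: 24833192553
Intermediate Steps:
z = -310694 (z = 3 - 1*310697 = 3 - 310697 = -310694)
r(T, J) = 21 (r(T, J) = 21*1 = 21)
(473921 + z)*(r(-482, 454) + 152118) = (473921 - 310694)*(21 + 152118) = 163227*152139 = 24833192553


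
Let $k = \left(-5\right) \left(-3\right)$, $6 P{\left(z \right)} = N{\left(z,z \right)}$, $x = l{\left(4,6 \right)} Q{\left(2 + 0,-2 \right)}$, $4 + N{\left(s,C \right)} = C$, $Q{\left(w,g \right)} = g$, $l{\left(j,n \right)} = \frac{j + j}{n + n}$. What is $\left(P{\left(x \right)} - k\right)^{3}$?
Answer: $- \frac{2924207}{729} \approx -4011.3$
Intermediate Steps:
$l{\left(j,n \right)} = \frac{j}{n}$ ($l{\left(j,n \right)} = \frac{2 j}{2 n} = 2 j \frac{1}{2 n} = \frac{j}{n}$)
$N{\left(s,C \right)} = -4 + C$
$x = - \frac{4}{3}$ ($x = \frac{4}{6} \left(-2\right) = 4 \cdot \frac{1}{6} \left(-2\right) = \frac{2}{3} \left(-2\right) = - \frac{4}{3} \approx -1.3333$)
$P{\left(z \right)} = - \frac{2}{3} + \frac{z}{6}$ ($P{\left(z \right)} = \frac{-4 + z}{6} = - \frac{2}{3} + \frac{z}{6}$)
$k = 15$
$\left(P{\left(x \right)} - k\right)^{3} = \left(\left(- \frac{2}{3} + \frac{1}{6} \left(- \frac{4}{3}\right)\right) - 15\right)^{3} = \left(\left(- \frac{2}{3} - \frac{2}{9}\right) - 15\right)^{3} = \left(- \frac{8}{9} - 15\right)^{3} = \left(- \frac{143}{9}\right)^{3} = - \frac{2924207}{729}$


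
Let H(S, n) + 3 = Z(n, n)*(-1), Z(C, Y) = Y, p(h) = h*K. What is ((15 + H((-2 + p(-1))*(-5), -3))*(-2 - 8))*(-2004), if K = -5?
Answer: 300600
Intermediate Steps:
p(h) = -5*h (p(h) = h*(-5) = -5*h)
H(S, n) = -3 - n (H(S, n) = -3 + n*(-1) = -3 - n)
((15 + H((-2 + p(-1))*(-5), -3))*(-2 - 8))*(-2004) = ((15 + (-3 - 1*(-3)))*(-2 - 8))*(-2004) = ((15 + (-3 + 3))*(-10))*(-2004) = ((15 + 0)*(-10))*(-2004) = (15*(-10))*(-2004) = -150*(-2004) = 300600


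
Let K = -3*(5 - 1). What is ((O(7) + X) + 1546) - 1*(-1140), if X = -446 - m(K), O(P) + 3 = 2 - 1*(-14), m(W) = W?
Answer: 2265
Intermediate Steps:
K = -12 (K = -3*4 = -12)
O(P) = 13 (O(P) = -3 + (2 - 1*(-14)) = -3 + (2 + 14) = -3 + 16 = 13)
X = -434 (X = -446 - 1*(-12) = -446 + 12 = -434)
((O(7) + X) + 1546) - 1*(-1140) = ((13 - 434) + 1546) - 1*(-1140) = (-421 + 1546) + 1140 = 1125 + 1140 = 2265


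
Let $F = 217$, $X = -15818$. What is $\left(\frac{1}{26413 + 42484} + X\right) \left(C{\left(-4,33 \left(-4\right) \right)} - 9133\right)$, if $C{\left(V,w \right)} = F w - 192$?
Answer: $\frac{41379100114905}{68897} \approx 6.0059 \cdot 10^{8}$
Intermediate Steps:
$C{\left(V,w \right)} = -192 + 217 w$ ($C{\left(V,w \right)} = 217 w - 192 = -192 + 217 w$)
$\left(\frac{1}{26413 + 42484} + X\right) \left(C{\left(-4,33 \left(-4\right) \right)} - 9133\right) = \left(\frac{1}{26413 + 42484} - 15818\right) \left(\left(-192 + 217 \cdot 33 \left(-4\right)\right) - 9133\right) = \left(\frac{1}{68897} - 15818\right) \left(\left(-192 + 217 \left(-132\right)\right) - 9133\right) = \left(\frac{1}{68897} - 15818\right) \left(\left(-192 - 28644\right) - 9133\right) = - \frac{1089812745 \left(-28836 - 9133\right)}{68897} = \left(- \frac{1089812745}{68897}\right) \left(-37969\right) = \frac{41379100114905}{68897}$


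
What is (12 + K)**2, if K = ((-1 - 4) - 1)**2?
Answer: 2304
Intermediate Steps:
K = 36 (K = (-5 - 1)**2 = (-6)**2 = 36)
(12 + K)**2 = (12 + 36)**2 = 48**2 = 2304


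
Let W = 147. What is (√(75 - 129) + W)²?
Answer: 21555 + 882*I*√6 ≈ 21555.0 + 2160.4*I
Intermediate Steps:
(√(75 - 129) + W)² = (√(75 - 129) + 147)² = (√(-54) + 147)² = (3*I*√6 + 147)² = (147 + 3*I*√6)²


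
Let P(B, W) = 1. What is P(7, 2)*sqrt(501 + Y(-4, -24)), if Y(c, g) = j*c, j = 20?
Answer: sqrt(421) ≈ 20.518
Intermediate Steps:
Y(c, g) = 20*c
P(7, 2)*sqrt(501 + Y(-4, -24)) = 1*sqrt(501 + 20*(-4)) = 1*sqrt(501 - 80) = 1*sqrt(421) = sqrt(421)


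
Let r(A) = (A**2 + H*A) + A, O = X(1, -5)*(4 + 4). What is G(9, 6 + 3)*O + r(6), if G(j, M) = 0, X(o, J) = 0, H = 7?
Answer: 84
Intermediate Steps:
O = 0 (O = 0*(4 + 4) = 0*8 = 0)
r(A) = A**2 + 8*A (r(A) = (A**2 + 7*A) + A = A**2 + 8*A)
G(9, 6 + 3)*O + r(6) = 0*0 + 6*(8 + 6) = 0 + 6*14 = 0 + 84 = 84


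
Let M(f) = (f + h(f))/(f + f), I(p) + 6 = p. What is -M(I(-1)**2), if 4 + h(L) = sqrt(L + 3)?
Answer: -45/98 - sqrt(13)/49 ≈ -0.53277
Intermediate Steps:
I(p) = -6 + p
h(L) = -4 + sqrt(3 + L) (h(L) = -4 + sqrt(L + 3) = -4 + sqrt(3 + L))
M(f) = (-4 + f + sqrt(3 + f))/(2*f) (M(f) = (f + (-4 + sqrt(3 + f)))/(f + f) = (-4 + f + sqrt(3 + f))/((2*f)) = (-4 + f + sqrt(3 + f))*(1/(2*f)) = (-4 + f + sqrt(3 + f))/(2*f))
-M(I(-1)**2) = -(-4 + (-6 - 1)**2 + sqrt(3 + (-6 - 1)**2))/(2*((-6 - 1)**2)) = -(-4 + (-7)**2 + sqrt(3 + (-7)**2))/(2*((-7)**2)) = -(-4 + 49 + sqrt(3 + 49))/(2*49) = -(-4 + 49 + sqrt(52))/(2*49) = -(-4 + 49 + 2*sqrt(13))/(2*49) = -(45 + 2*sqrt(13))/(2*49) = -(45/98 + sqrt(13)/49) = -45/98 - sqrt(13)/49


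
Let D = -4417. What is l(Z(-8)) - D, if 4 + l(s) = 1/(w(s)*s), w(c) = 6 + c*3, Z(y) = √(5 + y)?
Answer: 92672/21 - 2*I*√3/63 ≈ 4413.0 - 0.054986*I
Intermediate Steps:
w(c) = 6 + 3*c
l(s) = -4 + 1/(s*(6 + 3*s)) (l(s) = -4 + 1/((6 + 3*s)*s) = -4 + 1/(s*(6 + 3*s)))
l(Z(-8)) - D = (1 - 12*√(5 - 8)*(2 + √(5 - 8)))/(3*(√(5 - 8))*(2 + √(5 - 8))) - 1*(-4417) = (1 - 12*√(-3)*(2 + √(-3)))/(3*(√(-3))*(2 + √(-3))) + 4417 = (1 - 12*I*√3*(2 + I*√3))/(3*((I*√3))*(2 + I*√3)) + 4417 = (-I*√3/3)*(1 - 12*I*√3*(2 + I*√3))/(3*(2 + I*√3)) + 4417 = -I*√3*(1 - 12*I*√3*(2 + I*√3))/(9*(2 + I*√3)) + 4417 = 4417 - I*√3*(1 - 12*I*√3*(2 + I*√3))/(9*(2 + I*√3))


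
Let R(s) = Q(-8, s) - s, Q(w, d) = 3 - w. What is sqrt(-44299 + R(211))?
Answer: I*sqrt(44499) ≈ 210.95*I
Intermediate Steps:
R(s) = 11 - s (R(s) = (3 - 1*(-8)) - s = (3 + 8) - s = 11 - s)
sqrt(-44299 + R(211)) = sqrt(-44299 + (11 - 1*211)) = sqrt(-44299 + (11 - 211)) = sqrt(-44299 - 200) = sqrt(-44499) = I*sqrt(44499)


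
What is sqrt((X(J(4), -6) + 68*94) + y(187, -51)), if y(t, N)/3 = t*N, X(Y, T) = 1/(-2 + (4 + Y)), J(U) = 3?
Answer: I*sqrt(555470)/5 ≈ 149.06*I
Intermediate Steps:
X(Y, T) = 1/(2 + Y)
y(t, N) = 3*N*t (y(t, N) = 3*(t*N) = 3*(N*t) = 3*N*t)
sqrt((X(J(4), -6) + 68*94) + y(187, -51)) = sqrt((1/(2 + 3) + 68*94) + 3*(-51)*187) = sqrt((1/5 + 6392) - 28611) = sqrt(31961/5 - 28611) = sqrt(-111094/5) = I*sqrt(555470)/5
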